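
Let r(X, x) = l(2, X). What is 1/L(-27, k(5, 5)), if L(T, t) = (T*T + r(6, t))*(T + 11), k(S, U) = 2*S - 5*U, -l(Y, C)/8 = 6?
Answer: -1/10896 ≈ -9.1777e-5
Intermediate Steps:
l(Y, C) = -48 (l(Y, C) = -8*6 = -48)
r(X, x) = -48
k(S, U) = -5*U + 2*S
L(T, t) = (-48 + T**2)*(11 + T) (L(T, t) = (T*T - 48)*(T + 11) = (T**2 - 48)*(11 + T) = (-48 + T**2)*(11 + T))
1/L(-27, k(5, 5)) = 1/(-528 + (-27)**3 - 48*(-27) + 11*(-27)**2) = 1/(-528 - 19683 + 1296 + 11*729) = 1/(-528 - 19683 + 1296 + 8019) = 1/(-10896) = -1/10896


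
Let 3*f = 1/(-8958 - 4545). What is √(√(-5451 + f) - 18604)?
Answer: 2*√(-848021522859 + 13503*I*√62117895910)/13503 ≈ 0.27065 + 136.4*I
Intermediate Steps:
f = -1/40509 (f = 1/(3*(-8958 - 4545)) = (⅓)/(-13503) = (⅓)*(-1/13503) = -1/40509 ≈ -2.4686e-5)
√(√(-5451 + f) - 18604) = √(√(-5451 - 1/40509) - 18604) = √(√(-220814560/40509) - 18604) = √(4*I*√62117895910/13503 - 18604) = √(-18604 + 4*I*√62117895910/13503)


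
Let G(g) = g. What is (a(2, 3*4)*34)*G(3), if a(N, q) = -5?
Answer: -510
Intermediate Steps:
(a(2, 3*4)*34)*G(3) = -5*34*3 = -170*3 = -510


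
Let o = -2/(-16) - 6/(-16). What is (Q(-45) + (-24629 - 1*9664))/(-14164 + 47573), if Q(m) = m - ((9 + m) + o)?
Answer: -68605/66818 ≈ -1.0267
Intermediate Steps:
o = 1/2 (o = -2*(-1/16) - 6*(-1/16) = 1/8 + 3/8 = 1/2 ≈ 0.50000)
Q(m) = -19/2 (Q(m) = m - ((9 + m) + 1/2) = m - (19/2 + m) = m + (-19/2 - m) = -19/2)
(Q(-45) + (-24629 - 1*9664))/(-14164 + 47573) = (-19/2 + (-24629 - 1*9664))/(-14164 + 47573) = (-19/2 + (-24629 - 9664))/33409 = (-19/2 - 34293)*(1/33409) = -68605/2*1/33409 = -68605/66818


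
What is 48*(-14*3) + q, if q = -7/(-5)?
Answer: -10073/5 ≈ -2014.6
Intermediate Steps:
q = 7/5 (q = -7*(-⅕) = 7/5 ≈ 1.4000)
48*(-14*3) + q = 48*(-14*3) + 7/5 = 48*(-42) + 7/5 = -2016 + 7/5 = -10073/5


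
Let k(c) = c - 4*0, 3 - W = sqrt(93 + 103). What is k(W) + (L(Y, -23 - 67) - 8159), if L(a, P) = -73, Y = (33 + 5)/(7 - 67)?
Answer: -8243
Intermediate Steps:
Y = -19/30 (Y = 38/(-60) = 38*(-1/60) = -19/30 ≈ -0.63333)
W = -11 (W = 3 - sqrt(93 + 103) = 3 - sqrt(196) = 3 - 1*14 = 3 - 14 = -11)
k(c) = c (k(c) = c + 0 = c)
k(W) + (L(Y, -23 - 67) - 8159) = -11 + (-73 - 8159) = -11 - 8232 = -8243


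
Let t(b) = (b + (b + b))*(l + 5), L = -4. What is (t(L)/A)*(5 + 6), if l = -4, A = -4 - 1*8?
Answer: 11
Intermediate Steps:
A = -12 (A = -4 - 8 = -12)
t(b) = 3*b (t(b) = (b + (b + b))*(-4 + 5) = (b + 2*b)*1 = (3*b)*1 = 3*b)
(t(L)/A)*(5 + 6) = ((3*(-4))/(-12))*(5 + 6) = -12*(-1/12)*11 = 1*11 = 11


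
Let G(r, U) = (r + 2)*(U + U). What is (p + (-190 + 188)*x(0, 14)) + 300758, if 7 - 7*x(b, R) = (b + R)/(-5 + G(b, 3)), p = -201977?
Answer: 691457/7 ≈ 98780.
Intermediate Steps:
G(r, U) = 2*U*(2 + r) (G(r, U) = (2 + r)*(2*U) = 2*U*(2 + r))
x(b, R) = 1 - (R + b)/(7*(7 + 6*b)) (x(b, R) = 1 - (b + R)/(7*(-5 + 2*3*(2 + b))) = 1 - (R + b)/(7*(-5 + (12 + 6*b))) = 1 - (R + b)/(7*(7 + 6*b)))
(p + (-190 + 188)*x(0, 14)) + 300758 = (-201977 + (-190 + 188)*((49 - 1*14 + 41*0)/(7*(7 + 6*0)))) + 300758 = (-201977 - 2*(49 - 14 + 0)/(7*(7 + 0))) + 300758 = (-201977 - 2*35/(7*7)) + 300758 = (-201977 - 2*5/7) + 300758 = (-201977 - 10/7) + 300758 = -1413849/7 + 300758 = 691457/7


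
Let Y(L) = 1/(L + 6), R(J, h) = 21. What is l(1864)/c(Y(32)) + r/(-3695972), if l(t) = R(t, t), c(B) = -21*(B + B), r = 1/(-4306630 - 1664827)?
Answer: -419336419552875/22070337871204 ≈ -19.000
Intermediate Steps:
Y(L) = 1/(6 + L)
r = -1/5971457 (r = 1/(-5971457) = -1/5971457 ≈ -1.6746e-7)
c(B) = -42*B
l(t) = 21
l(1864)/c(Y(32)) + r/(-3695972) = 21/((-42/(6 + 32))) - 1/5971457/(-3695972) = 21/((-42/38)) - 1/5971457*(-1/3695972) = 21/((-42*1/38)) + 1/22070337871204 = 21/(-21/19) + 1/22070337871204 = 21*(-19/21) + 1/22070337871204 = -19 + 1/22070337871204 = -419336419552875/22070337871204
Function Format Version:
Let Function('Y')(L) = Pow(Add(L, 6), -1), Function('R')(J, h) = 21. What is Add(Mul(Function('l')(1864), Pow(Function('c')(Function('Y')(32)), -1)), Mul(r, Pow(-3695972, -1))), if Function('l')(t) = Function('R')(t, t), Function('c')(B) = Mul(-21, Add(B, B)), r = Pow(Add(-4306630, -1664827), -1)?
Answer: Rational(-419336419552875, 22070337871204) ≈ -19.000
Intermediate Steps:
Function('Y')(L) = Pow(Add(6, L), -1)
r = Rational(-1, 5971457) (r = Pow(-5971457, -1) = Rational(-1, 5971457) ≈ -1.6746e-7)
Function('c')(B) = Mul(-42, B) (Function('c')(B) = Mul(-21, Mul(2, B)) = Mul(-42, B))
Function('l')(t) = 21
Add(Mul(Function('l')(1864), Pow(Function('c')(Function('Y')(32)), -1)), Mul(r, Pow(-3695972, -1))) = Add(Mul(21, Pow(Mul(-42, Pow(Add(6, 32), -1)), -1)), Mul(Rational(-1, 5971457), Pow(-3695972, -1))) = Add(Mul(21, Pow(Mul(-42, Pow(38, -1)), -1)), Mul(Rational(-1, 5971457), Rational(-1, 3695972))) = Add(Mul(21, Pow(Mul(-42, Rational(1, 38)), -1)), Rational(1, 22070337871204)) = Add(Mul(21, Pow(Rational(-21, 19), -1)), Rational(1, 22070337871204)) = Add(Mul(21, Rational(-19, 21)), Rational(1, 22070337871204)) = Add(-19, Rational(1, 22070337871204)) = Rational(-419336419552875, 22070337871204)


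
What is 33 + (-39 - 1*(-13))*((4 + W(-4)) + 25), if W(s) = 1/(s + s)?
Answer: -2871/4 ≈ -717.75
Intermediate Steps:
W(s) = 1/(2*s)
33 + (-39 - 1*(-13))*((4 + W(-4)) + 25) = 33 + (-39 - 1*(-13))*((4 + (½)/(-4)) + 25) = 33 + (-39 + 13)*((4 + (½)*(-¼)) + 25) = 33 - 26*((4 - ⅛) + 25) = 33 - 26*(31/8 + 25) = 33 - 26*231/8 = 33 - 3003/4 = -2871/4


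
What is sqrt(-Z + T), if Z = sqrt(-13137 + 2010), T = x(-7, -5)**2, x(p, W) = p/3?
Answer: sqrt(49 - 9*I*sqrt(11127))/3 ≈ 7.4522 - 7.0774*I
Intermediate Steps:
x(p, W) = p/3 (x(p, W) = p*(1/3) = p/3)
T = 49/9 (T = ((1/3)*(-7))**2 = (-7/3)**2 = 49/9 ≈ 5.4444)
Z = I*sqrt(11127) (Z = sqrt(-11127) = I*sqrt(11127) ≈ 105.48*I)
sqrt(-Z + T) = sqrt(-I*sqrt(11127) + 49/9) = sqrt(49/9 - I*sqrt(11127))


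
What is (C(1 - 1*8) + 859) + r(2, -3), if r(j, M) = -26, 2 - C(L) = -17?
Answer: 852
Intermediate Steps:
C(L) = 19 (C(L) = 2 - 1*(-17) = 2 + 17 = 19)
(C(1 - 1*8) + 859) + r(2, -3) = (19 + 859) - 26 = 878 - 26 = 852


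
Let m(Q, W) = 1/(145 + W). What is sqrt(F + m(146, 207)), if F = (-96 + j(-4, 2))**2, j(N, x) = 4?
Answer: sqrt(65545238)/88 ≈ 92.000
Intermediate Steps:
F = 8464 (F = (-96 + 4)**2 = (-92)**2 = 8464)
sqrt(F + m(146, 207)) = sqrt(8464 + 1/(145 + 207)) = sqrt(8464 + 1/352) = sqrt(2979329/352) = sqrt(65545238)/88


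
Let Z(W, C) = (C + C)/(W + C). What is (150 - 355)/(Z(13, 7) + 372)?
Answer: -2050/3727 ≈ -0.55004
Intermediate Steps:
Z(W, C) = 2*C/(C + W) (Z(W, C) = (2*C)/(C + W) = 2*C/(C + W))
(150 - 355)/(Z(13, 7) + 372) = (150 - 355)/(2*7/(7 + 13) + 372) = -205/(2*7/20 + 372) = -205/(2*7*(1/20) + 372) = -205/(7/10 + 372) = -205/3727/10 = -205*10/3727 = -2050/3727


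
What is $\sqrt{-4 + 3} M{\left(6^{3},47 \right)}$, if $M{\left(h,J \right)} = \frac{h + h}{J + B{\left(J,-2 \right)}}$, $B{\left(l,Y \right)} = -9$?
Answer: $\frac{216 i}{19} \approx 11.368 i$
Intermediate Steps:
$M{\left(h,J \right)} = \frac{2 h}{-9 + J}$ ($M{\left(h,J \right)} = \frac{h + h}{J - 9} = \frac{2 h}{-9 + J}$)
$\sqrt{-4 + 3} M{\left(6^{3},47 \right)} = \sqrt{-4 + 3} \frac{2 \cdot 6^{3}}{-9 + 47} = \sqrt{-1} \cdot 2 \cdot 216 \cdot \frac{1}{38} = i 2 \cdot 216 \cdot \frac{1}{38} = i \frac{216}{19} = \frac{216 i}{19}$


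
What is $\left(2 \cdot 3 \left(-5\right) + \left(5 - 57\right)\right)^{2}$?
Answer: $6724$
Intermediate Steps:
$\left(2 \cdot 3 \left(-5\right) + \left(5 - 57\right)\right)^{2} = \left(6 \left(-5\right) - 52\right)^{2} = \left(-30 - 52\right)^{2} = \left(-82\right)^{2} = 6724$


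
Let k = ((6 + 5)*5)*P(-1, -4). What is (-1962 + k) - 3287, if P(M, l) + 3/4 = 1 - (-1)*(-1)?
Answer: -21161/4 ≈ -5290.3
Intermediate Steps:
P(M, l) = -3/4 (P(M, l) = -3/4 + (1 - (-1)*(-1)) = -3/4 + (1 - 1*1) = -3/4 + (1 - 1) = -3/4 + 0 = -3/4)
k = -165/4 (k = ((6 + 5)*5)*(-3/4) = (11*5)*(-3/4) = 55*(-3/4) = -165/4 ≈ -41.250)
(-1962 + k) - 3287 = (-1962 - 165/4) - 3287 = -8013/4 - 3287 = -21161/4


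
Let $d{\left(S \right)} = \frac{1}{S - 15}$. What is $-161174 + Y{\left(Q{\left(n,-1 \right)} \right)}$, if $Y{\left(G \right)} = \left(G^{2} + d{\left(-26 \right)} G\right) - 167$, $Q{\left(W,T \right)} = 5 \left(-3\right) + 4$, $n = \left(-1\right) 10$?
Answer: $- \frac{6610009}{41} \approx -1.6122 \cdot 10^{5}$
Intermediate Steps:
$n = -10$
$Q{\left(W,T \right)} = -11$ ($Q{\left(W,T \right)} = -15 + 4 = -11$)
$d{\left(S \right)} = \frac{1}{-15 + S}$
$Y{\left(G \right)} = -167 + G^{2} - \frac{G}{41}$ ($Y{\left(G \right)} = \left(G^{2} + \frac{G}{-15 - 26}\right) - 167 = \left(G^{2} + \frac{G}{-41}\right) - 167 = \left(G^{2} - \frac{G}{41}\right) - 167 = -167 + G^{2} - \frac{G}{41}$)
$-161174 + Y{\left(Q{\left(n,-1 \right)} \right)} = -161174 - \left(\frac{6836}{41} - 121\right) = -161174 + \left(-167 + 121 + \frac{11}{41}\right) = -161174 - \frac{1875}{41} = - \frac{6610009}{41}$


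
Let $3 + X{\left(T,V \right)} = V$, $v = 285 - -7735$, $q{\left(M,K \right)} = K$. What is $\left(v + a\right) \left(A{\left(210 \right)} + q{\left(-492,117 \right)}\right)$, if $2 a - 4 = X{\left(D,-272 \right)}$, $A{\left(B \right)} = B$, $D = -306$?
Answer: $\frac{5156463}{2} \approx 2.5782 \cdot 10^{6}$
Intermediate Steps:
$v = 8020$ ($v = 285 + 7735 = 8020$)
$X{\left(T,V \right)} = -3 + V$
$a = - \frac{271}{2}$ ($a = 2 + \frac{-3 - 272}{2} = 2 + \frac{1}{2} \left(-275\right) = 2 - \frac{275}{2} = - \frac{271}{2} \approx -135.5$)
$\left(v + a\right) \left(A{\left(210 \right)} + q{\left(-492,117 \right)}\right) = \left(8020 - \frac{271}{2}\right) \left(210 + 117\right) = \frac{15769}{2} \cdot 327 = \frac{5156463}{2}$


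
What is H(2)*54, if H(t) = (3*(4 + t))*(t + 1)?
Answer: 2916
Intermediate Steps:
H(t) = (1 + t)*(12 + 3*t) (H(t) = (12 + 3*t)*(1 + t) = (1 + t)*(12 + 3*t))
H(2)*54 = (12 + 3*2**2 + 15*2)*54 = (12 + 3*4 + 30)*54 = (12 + 12 + 30)*54 = 54*54 = 2916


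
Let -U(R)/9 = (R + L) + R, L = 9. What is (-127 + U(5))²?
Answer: 88804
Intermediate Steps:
U(R) = -81 - 18*R (U(R) = -9*((R + 9) + R) = -9*((9 + R) + R) = -9*(9 + 2*R) = -81 - 18*R)
(-127 + U(5))² = (-127 + (-81 - 18*5))² = (-127 + (-81 - 90))² = (-127 - 171)² = (-298)² = 88804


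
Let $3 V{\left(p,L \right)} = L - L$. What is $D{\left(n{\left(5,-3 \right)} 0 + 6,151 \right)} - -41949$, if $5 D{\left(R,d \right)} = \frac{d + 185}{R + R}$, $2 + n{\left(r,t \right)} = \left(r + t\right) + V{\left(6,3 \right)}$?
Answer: $\frac{209773}{5} \approx 41955.0$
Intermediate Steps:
$V{\left(p,L \right)} = 0$ ($V{\left(p,L \right)} = \frac{L - L}{3} = \frac{1}{3} \cdot 0 = 0$)
$n{\left(r,t \right)} = -2 + r + t$ ($n{\left(r,t \right)} = -2 + \left(\left(r + t\right) + 0\right) = -2 + \left(r + t\right) = -2 + r + t$)
$D{\left(R,d \right)} = \frac{185 + d}{10 R}$ ($D{\left(R,d \right)} = \frac{\left(d + 185\right) \frac{1}{R + R}}{5} = \frac{\left(185 + d\right) \frac{1}{2 R}}{5} = \frac{\frac{1}{2} \frac{1}{R} \left(185 + d\right)}{5} = \frac{185 + d}{10 R}$)
$D{\left(n{\left(5,-3 \right)} 0 + 6,151 \right)} - -41949 = \frac{185 + 151}{10 \left(\left(-2 + 5 - 3\right) 0 + 6\right)} - -41949 = \frac{1}{10} \frac{1}{0 \cdot 0 + 6} \cdot 336 + 41949 = \frac{1}{10} \frac{1}{0 + 6} \cdot 336 + 41949 = \frac{1}{10} \cdot \frac{1}{6} \cdot 336 + 41949 = \frac{28}{5} + 41949 = \frac{209773}{5}$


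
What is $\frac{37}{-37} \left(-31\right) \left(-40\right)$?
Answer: $-1240$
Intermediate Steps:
$\frac{37}{-37} \left(-31\right) \left(-40\right) = 37 \left(- \frac{1}{37}\right) \left(-31\right) \left(-40\right) = \left(-1\right) \left(-31\right) \left(-40\right) = 31 \left(-40\right) = -1240$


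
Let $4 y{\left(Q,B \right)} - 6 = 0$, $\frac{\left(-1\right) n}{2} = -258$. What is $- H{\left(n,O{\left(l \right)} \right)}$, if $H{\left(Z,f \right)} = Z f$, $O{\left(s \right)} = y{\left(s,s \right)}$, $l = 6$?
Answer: $-774$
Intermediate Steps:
$n = 516$ ($n = \left(-2\right) \left(-258\right) = 516$)
$y{\left(Q,B \right)} = \frac{3}{2}$ ($y{\left(Q,B \right)} = \frac{3}{2} + \frac{1}{4} \cdot 0 = \frac{3}{2} + 0 = \frac{3}{2}$)
$O{\left(s \right)} = \frac{3}{2}$
$- H{\left(n,O{\left(l \right)} \right)} = - \frac{516 \cdot 3}{2} = \left(-1\right) 774 = -774$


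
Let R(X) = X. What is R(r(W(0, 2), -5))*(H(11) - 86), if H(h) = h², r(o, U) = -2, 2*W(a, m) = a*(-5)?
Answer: -70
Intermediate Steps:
W(a, m) = -5*a/2 (W(a, m) = (a*(-5))/2 = (-5*a)/2 = -5*a/2)
R(r(W(0, 2), -5))*(H(11) - 86) = -2*(11² - 86) = -2*(121 - 86) = -2*35 = -70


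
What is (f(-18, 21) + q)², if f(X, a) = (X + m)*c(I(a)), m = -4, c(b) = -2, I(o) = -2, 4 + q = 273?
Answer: 97969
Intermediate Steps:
q = 269 (q = -4 + 273 = 269)
f(X, a) = 8 - 2*X (f(X, a) = (X - 4)*(-2) = (-4 + X)*(-2) = 8 - 2*X)
(f(-18, 21) + q)² = ((8 - 2*(-18)) + 269)² = ((8 + 36) + 269)² = (44 + 269)² = 313² = 97969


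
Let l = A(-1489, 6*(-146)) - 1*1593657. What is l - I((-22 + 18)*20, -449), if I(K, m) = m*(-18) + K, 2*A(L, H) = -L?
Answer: -3201829/2 ≈ -1.6009e+6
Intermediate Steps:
A(L, H) = -L/2 (A(L, H) = (-L)/2 = -L/2)
I(K, m) = K - 18*m (I(K, m) = -18*m + K = K - 18*m)
l = -3185825/2 (l = -1/2*(-1489) - 1*1593657 = 1489/2 - 1593657 = -3185825/2 ≈ -1.5929e+6)
l - I((-22 + 18)*20, -449) = -3185825/2 - ((-22 + 18)*20 - 18*(-449)) = -3185825/2 - (-4*20 + 8082) = -3185825/2 - (-80 + 8082) = -3185825/2 - 1*8002 = -3185825/2 - 8002 = -3201829/2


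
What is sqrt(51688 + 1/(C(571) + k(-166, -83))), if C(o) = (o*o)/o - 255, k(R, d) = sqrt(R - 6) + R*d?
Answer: sqrt(51688 + 1/(14094 + 2*I*sqrt(43))) ≈ 227.35 - 0.e-10*I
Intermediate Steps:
k(R, d) = sqrt(-6 + R) + R*d
C(o) = -255 + o (C(o) = o**2/o - 255 = o - 255 = -255 + o)
sqrt(51688 + 1/(C(571) + k(-166, -83))) = sqrt(51688 + 1/((-255 + 571) + (sqrt(-6 - 166) - 166*(-83)))) = sqrt(51688 + 1/(316 + (sqrt(-172) + 13778))) = sqrt(51688 + 1/(316 + (2*I*sqrt(43) + 13778))) = sqrt(51688 + 1/(316 + (13778 + 2*I*sqrt(43)))) = sqrt(51688 + 1/(14094 + 2*I*sqrt(43)))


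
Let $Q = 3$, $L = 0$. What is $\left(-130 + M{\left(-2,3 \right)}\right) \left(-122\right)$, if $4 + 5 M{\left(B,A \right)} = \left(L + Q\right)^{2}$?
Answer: $15738$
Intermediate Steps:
$M{\left(B,A \right)} = 1$ ($M{\left(B,A \right)} = - \frac{4}{5} + \frac{\left(0 + 3\right)^{2}}{5} = - \frac{4}{5} + \frac{3^{2}}{5} = - \frac{4}{5} + \frac{1}{5} \cdot 9 = - \frac{4}{5} + \frac{9}{5} = 1$)
$\left(-130 + M{\left(-2,3 \right)}\right) \left(-122\right) = \left(-130 + 1\right) \left(-122\right) = \left(-129\right) \left(-122\right) = 15738$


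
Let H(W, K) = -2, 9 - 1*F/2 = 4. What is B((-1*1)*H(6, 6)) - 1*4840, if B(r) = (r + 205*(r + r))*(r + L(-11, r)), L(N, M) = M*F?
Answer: 13244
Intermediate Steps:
F = 10 (F = 18 - 2*4 = 18 - 8 = 10)
L(N, M) = 10*M (L(N, M) = M*10 = 10*M)
B(r) = 4521*r² (B(r) = (r + 205*(r + r))*(r + 10*r) = (r + 205*(2*r))*(11*r) = (r + 410*r)*(11*r) = (411*r)*(11*r) = 4521*r²)
B((-1*1)*H(6, 6)) - 1*4840 = 4521*(-1*1*(-2))² - 1*4840 = 4521*(-1*(-2))² - 4840 = 4521*2² - 4840 = 4521*4 - 4840 = 18084 - 4840 = 13244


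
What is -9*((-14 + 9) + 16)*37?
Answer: -3663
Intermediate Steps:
-9*((-14 + 9) + 16)*37 = -9*(-5 + 16)*37 = -9*11*37 = -99*37 = -3663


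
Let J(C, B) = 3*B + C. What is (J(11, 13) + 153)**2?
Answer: 41209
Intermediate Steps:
J(C, B) = C + 3*B
(J(11, 13) + 153)**2 = ((11 + 3*13) + 153)**2 = ((11 + 39) + 153)**2 = (50 + 153)**2 = 203**2 = 41209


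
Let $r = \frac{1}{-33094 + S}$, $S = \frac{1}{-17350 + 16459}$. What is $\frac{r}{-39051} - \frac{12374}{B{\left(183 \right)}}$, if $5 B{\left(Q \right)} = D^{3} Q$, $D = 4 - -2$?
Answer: $- \frac{3957917629391939}{2528666043832980} \approx -1.5652$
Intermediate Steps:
$S = - \frac{1}{891}$ ($S = \frac{1}{-891} = - \frac{1}{891} \approx -0.0011223$)
$D = 6$ ($D = 4 + 2 = 6$)
$B{\left(Q \right)} = \frac{216 Q}{5}$ ($B{\left(Q \right)} = \frac{6^{3} Q}{5} = \frac{216 Q}{5}$)
$r = - \frac{891}{29486755}$ ($r = \frac{1}{-33094 - \frac{1}{891}} = \frac{1}{- \frac{29486755}{891}} = - \frac{891}{29486755} \approx -3.0217 \cdot 10^{-5}$)
$\frac{r}{-39051} - \frac{12374}{B{\left(183 \right)}} = - \frac{891}{29486755 \left(-39051\right)} - \frac{12374}{\frac{216}{5} \cdot 183} = \left(- \frac{891}{29486755}\right) \left(- \frac{1}{39051}\right) - \frac{12374}{\frac{39528}{5}} = \frac{99}{127943029945} - \frac{30935}{19764} = - \frac{3957917629391939}{2528666043832980}$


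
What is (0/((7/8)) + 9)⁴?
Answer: 6561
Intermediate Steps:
(0/((7/8)) + 9)⁴ = (0/((7*(⅛))) + 9)⁴ = (0/(7/8) + 9)⁴ = (0*(8/7) + 9)⁴ = (0 + 9)⁴ = 9⁴ = 6561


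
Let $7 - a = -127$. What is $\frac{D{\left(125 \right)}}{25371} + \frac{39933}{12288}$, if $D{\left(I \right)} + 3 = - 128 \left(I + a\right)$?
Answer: $\frac{201910501}{103919616} \approx 1.9429$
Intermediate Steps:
$a = 134$ ($a = 7 - -127 = 7 + 127 = 134$)
$D{\left(I \right)} = -17155 - 128 I$ ($D{\left(I \right)} = -3 - 128 \left(I + 134\right) = -3 - 128 \left(134 + I\right) = -3 - \left(17152 + 128 I\right) = -17155 - 128 I$)
$\frac{D{\left(125 \right)}}{25371} + \frac{39933}{12288} = \frac{-17155 - 16000}{25371} + \frac{39933}{12288} = \left(-17155 - 16000\right) \frac{1}{25371} + 39933 \cdot \frac{1}{12288} = \left(-33155\right) \frac{1}{25371} + \frac{13311}{4096} = - \frac{33155}{25371} + \frac{13311}{4096} = \frac{201910501}{103919616}$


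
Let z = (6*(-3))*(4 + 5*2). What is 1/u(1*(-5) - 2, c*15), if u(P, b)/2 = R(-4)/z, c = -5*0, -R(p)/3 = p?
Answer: -21/2 ≈ -10.500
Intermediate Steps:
R(p) = -3*p
c = 0
z = -252 (z = -18*(4 + 10) = -18*14 = -252)
u(P, b) = -2/21 (u(P, b) = 2*(-3*(-4)/(-252)) = 2*(12*(-1/252)) = 2*(-1/21) = -2/21)
1/u(1*(-5) - 2, c*15) = 1/(-2/21) = -21/2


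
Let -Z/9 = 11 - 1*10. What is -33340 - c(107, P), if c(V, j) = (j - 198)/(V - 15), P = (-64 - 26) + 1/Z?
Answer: -27602927/828 ≈ -33337.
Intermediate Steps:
Z = -9 (Z = -9*(11 - 1*10) = -9*(11 - 10) = -9*1 = -9)
P = -811/9 (P = (-64 - 26) + 1/(-9) = -90 - 1/9 = -811/9 ≈ -90.111)
c(V, j) = (-198 + j)/(-15 + V)
-33340 - c(107, P) = -33340 - (-198 - 811/9)/(-15 + 107) = -33340 - (-2593)/(92*9) = -33340 - 1*(-2593/828) = -33340 + 2593/828 = -27602927/828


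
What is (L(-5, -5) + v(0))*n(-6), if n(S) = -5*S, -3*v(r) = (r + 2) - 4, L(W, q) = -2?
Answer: -40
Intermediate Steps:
v(r) = 2/3 - r/3 (v(r) = -((r + 2) - 4)/3 = -((2 + r) - 4)/3 = -(-2 + r)/3 = 2/3 - r/3)
(L(-5, -5) + v(0))*n(-6) = (-2 + (2/3 - 1/3*0))*(-5*(-6)) = (-2 + (2/3 + 0))*30 = (-2 + 2/3)*30 = -4/3*30 = -40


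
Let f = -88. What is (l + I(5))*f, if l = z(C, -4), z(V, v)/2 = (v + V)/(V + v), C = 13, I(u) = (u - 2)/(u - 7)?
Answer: -44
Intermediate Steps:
I(u) = (-2 + u)/(-7 + u)
z(V, v) = 2 (z(V, v) = 2*((v + V)/(V + v)) = 2*((V + v)/(V + v)) = 2*1 = 2)
l = 2
(l + I(5))*f = (2 + (-2 + 5)/(-7 + 5))*(-88) = (2 + 3/(-2))*(-88) = (2 - ½*3)*(-88) = (2 - 3/2)*(-88) = (½)*(-88) = -44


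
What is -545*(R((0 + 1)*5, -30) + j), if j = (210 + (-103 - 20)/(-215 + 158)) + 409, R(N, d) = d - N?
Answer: -6069665/19 ≈ -3.1946e+5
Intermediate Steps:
j = 11802/19 (j = (210 - 123/(-57)) + 409 = (210 - 123*(-1/57)) + 409 = (210 + 41/19) + 409 = 4031/19 + 409 = 11802/19 ≈ 621.16)
-545*(R((0 + 1)*5, -30) + j) = -545*((-30 - (0 + 1)*5) + 11802/19) = -545*((-30 - 5) + 11802/19) = -545*(-35 + 11802/19) = -545*11137/19 = -6069665/19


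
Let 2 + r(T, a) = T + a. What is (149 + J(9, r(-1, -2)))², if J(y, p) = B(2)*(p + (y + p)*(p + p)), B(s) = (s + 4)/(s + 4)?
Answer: 10816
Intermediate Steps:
r(T, a) = -2 + T + a (r(T, a) = -2 + (T + a) = -2 + T + a)
B(s) = 1 (B(s) = (4 + s)/(4 + s) = 1)
J(y, p) = p + 2*p*(p + y) (J(y, p) = 1*(p + (y + p)*(p + p)) = 1*(p + (p + y)*(2*p)) = 1*(p + 2*p*(p + y)) = p + 2*p*(p + y))
(149 + J(9, r(-1, -2)))² = (149 + (-2 - 1 - 2)*(1 + 2*(-2 - 1 - 2) + 2*9))² = (149 - 5*(1 + 2*(-5) + 18))² = (149 - 5*(1 - 10 + 18))² = (149 - 5*9)² = (149 - 45)² = 104² = 10816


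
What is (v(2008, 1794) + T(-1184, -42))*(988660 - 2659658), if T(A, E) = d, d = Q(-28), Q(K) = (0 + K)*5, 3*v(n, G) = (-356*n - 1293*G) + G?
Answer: 5068330769768/3 ≈ 1.6894e+12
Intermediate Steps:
v(n, G) = -1292*G/3 - 356*n/3 (v(n, G) = ((-356*n - 1293*G) + G)/3 = ((-1293*G - 356*n) + G)/3 = (-1292*G - 356*n)/3 = -1292*G/3 - 356*n/3)
Q(K) = 5*K (Q(K) = K*5 = 5*K)
d = -140 (d = 5*(-28) = -140)
T(A, E) = -140
(v(2008, 1794) + T(-1184, -42))*(988660 - 2659658) = ((-1292/3*1794 - 356/3*2008) - 140)*(988660 - 2659658) = ((-772616 - 714848/3) - 140)*(-1670998) = (-3032696/3 - 140)*(-1670998) = -3033116/3*(-1670998) = 5068330769768/3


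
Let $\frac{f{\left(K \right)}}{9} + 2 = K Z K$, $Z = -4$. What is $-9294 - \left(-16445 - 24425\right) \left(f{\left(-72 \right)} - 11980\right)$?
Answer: $-8117690434$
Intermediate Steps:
$f{\left(K \right)} = -18 - 36 K^{2}$ ($f{\left(K \right)} = -18 + 9 K \left(-4\right) K = -18 + 9 - 4 K K = -18 + 9 \left(- 4 K^{2}\right) = -18 - 36 K^{2}$)
$-9294 - \left(-16445 - 24425\right) \left(f{\left(-72 \right)} - 11980\right) = -9294 - \left(-16445 - 24425\right) \left(\left(-18 - 36 \left(-72\right)^{2}\right) - 11980\right) = -9294 - - 40870 \left(\left(-18 - 186624\right) - 11980\right) = -9294 - - 40870 \left(-186642 - 11980\right) = -9294 - \left(-40870\right) \left(-198622\right) = -9294 - 8117681140 = -8117690434$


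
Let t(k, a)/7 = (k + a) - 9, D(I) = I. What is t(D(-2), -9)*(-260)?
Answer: 36400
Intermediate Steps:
t(k, a) = -63 + 7*a + 7*k (t(k, a) = 7*((k + a) - 9) = 7*((a + k) - 9) = 7*(-9 + a + k) = -63 + 7*a + 7*k)
t(D(-2), -9)*(-260) = (-63 + 7*(-9) + 7*(-2))*(-260) = (-63 - 63 - 14)*(-260) = -140*(-260) = 36400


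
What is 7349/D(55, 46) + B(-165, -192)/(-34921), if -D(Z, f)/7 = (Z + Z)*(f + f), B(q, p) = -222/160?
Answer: -513072277/4947607280 ≈ -0.10370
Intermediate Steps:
B(q, p) = -111/80 (B(q, p) = -222*1/160 = -111/80)
D(Z, f) = -28*Z*f (D(Z, f) = -7*(Z + Z)*(f + f) = -7*2*Z*2*f = -28*Z*f)
7349/D(55, 46) + B(-165, -192)/(-34921) = 7349/((-28*55*46)) - 111/80/(-34921) = 7349/(-70840) - 111/80*(-1/34921) = 7349*(-1/70840) + 111/2793680 = -7349/70840 + 111/2793680 = -513072277/4947607280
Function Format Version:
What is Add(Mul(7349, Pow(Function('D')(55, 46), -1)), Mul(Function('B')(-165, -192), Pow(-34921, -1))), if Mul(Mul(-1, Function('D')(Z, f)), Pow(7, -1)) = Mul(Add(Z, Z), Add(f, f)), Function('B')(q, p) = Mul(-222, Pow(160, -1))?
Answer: Rational(-513072277, 4947607280) ≈ -0.10370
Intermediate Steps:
Function('B')(q, p) = Rational(-111, 80) (Function('B')(q, p) = Mul(-222, Rational(1, 160)) = Rational(-111, 80))
Function('D')(Z, f) = Mul(-28, Z, f) (Function('D')(Z, f) = Mul(-7, Mul(Add(Z, Z), Add(f, f))) = Mul(-7, Mul(Mul(2, Z), Mul(2, f))) = Mul(-7, Mul(4, Z, f)) = Mul(-28, Z, f))
Add(Mul(7349, Pow(Function('D')(55, 46), -1)), Mul(Function('B')(-165, -192), Pow(-34921, -1))) = Add(Mul(7349, Pow(Mul(-28, 55, 46), -1)), Mul(Rational(-111, 80), Pow(-34921, -1))) = Add(Mul(7349, Pow(-70840, -1)), Mul(Rational(-111, 80), Rational(-1, 34921))) = Add(Mul(7349, Rational(-1, 70840)), Rational(111, 2793680)) = Add(Rational(-7349, 70840), Rational(111, 2793680)) = Rational(-513072277, 4947607280)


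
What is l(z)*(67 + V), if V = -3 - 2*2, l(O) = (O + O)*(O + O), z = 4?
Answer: 3840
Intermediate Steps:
l(O) = 4*O² (l(O) = (2*O)*(2*O) = 4*O²)
V = -7 (V = -3 - 4 = -7)
l(z)*(67 + V) = (4*4²)*(67 - 7) = (4*16)*60 = 64*60 = 3840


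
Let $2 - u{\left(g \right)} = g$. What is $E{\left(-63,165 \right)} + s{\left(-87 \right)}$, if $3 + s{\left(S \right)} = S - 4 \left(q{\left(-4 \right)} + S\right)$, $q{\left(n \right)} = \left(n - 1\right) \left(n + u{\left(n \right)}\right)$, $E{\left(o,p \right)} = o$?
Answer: $235$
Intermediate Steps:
$u{\left(g \right)} = 2 - g$
$q{\left(n \right)} = -2 + 2 n$ ($q{\left(n \right)} = \left(n - 1\right) \left(n - \left(-2 + n\right)\right) = \left(-1 + n\right) 2 = -2 + 2 n$)
$s{\left(S \right)} = 37 - 3 S$ ($s{\left(S \right)} = -3 + \left(S - 4 \left(\left(-2 + 2 \left(-4\right)\right) + S\right)\right) = -3 + \left(S - 4 \left(\left(-2 - 8\right) + S\right)\right) = -3 + \left(S - 4 \left(-10 + S\right)\right) = -3 - \left(-40 + 3 S\right) = 37 - 3 S$)
$E{\left(-63,165 \right)} + s{\left(-87 \right)} = -63 + \left(37 - -261\right) = -63 + \left(37 + 261\right) = -63 + 298 = 235$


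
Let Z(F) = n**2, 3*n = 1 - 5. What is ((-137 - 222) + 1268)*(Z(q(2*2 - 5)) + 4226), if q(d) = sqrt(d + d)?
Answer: 3843050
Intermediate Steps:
q(d) = sqrt(2)*sqrt(d) (q(d) = sqrt(2*d) = sqrt(2)*sqrt(d))
n = -4/3 (n = (1 - 5)/3 = (1/3)*(-4) = -4/3 ≈ -1.3333)
Z(F) = 16/9 (Z(F) = (-4/3)**2 = 16/9)
((-137 - 222) + 1268)*(Z(q(2*2 - 5)) + 4226) = ((-137 - 222) + 1268)*(16/9 + 4226) = (-359 + 1268)*(38050/9) = 909*(38050/9) = 3843050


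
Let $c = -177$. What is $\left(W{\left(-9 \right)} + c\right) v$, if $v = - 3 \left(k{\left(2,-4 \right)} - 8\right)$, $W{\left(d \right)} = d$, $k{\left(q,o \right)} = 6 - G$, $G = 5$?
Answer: $-3906$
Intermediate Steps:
$k{\left(q,o \right)} = 1$ ($k{\left(q,o \right)} = 6 - 5 = 1$)
$v = 21$ ($v = - 3 \left(1 - 8\right) = \left(-3\right) \left(-7\right) = 21$)
$\left(W{\left(-9 \right)} + c\right) v = \left(-9 - 177\right) 21 = \left(-186\right) 21 = -3906$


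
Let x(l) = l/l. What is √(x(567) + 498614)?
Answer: √498615 ≈ 706.13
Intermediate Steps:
x(l) = 1
√(x(567) + 498614) = √(1 + 498614) = √498615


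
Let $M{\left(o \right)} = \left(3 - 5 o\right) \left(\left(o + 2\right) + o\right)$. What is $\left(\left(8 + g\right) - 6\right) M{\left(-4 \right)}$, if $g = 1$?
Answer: $-414$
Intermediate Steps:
$M{\left(o \right)} = \left(2 + 2 o\right) \left(3 - 5 o\right)$ ($M{\left(o \right)} = \left(3 - 5 o\right) \left(\left(2 + o\right) + o\right) = \left(3 - 5 o\right) \left(2 + 2 o\right) = \left(2 + 2 o\right) \left(3 - 5 o\right)$)
$\left(\left(8 + g\right) - 6\right) M{\left(-4 \right)} = \left(\left(8 + 1\right) - 6\right) \left(6 - 10 \left(-4\right)^{2} - -16\right) = \left(9 - 6\right) \left(6 - 160 + 16\right) = 3 \left(6 - 160 + 16\right) = 3 \left(-138\right) = -414$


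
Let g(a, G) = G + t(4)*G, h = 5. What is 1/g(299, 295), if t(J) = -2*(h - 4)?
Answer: -1/295 ≈ -0.0033898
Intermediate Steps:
t(J) = -2 (t(J) = -2*(5 - 4) = -2*1 = -2)
g(a, G) = -G (g(a, G) = G - 2*G = -G)
1/g(299, 295) = 1/(-1*295) = 1/(-295) = -1/295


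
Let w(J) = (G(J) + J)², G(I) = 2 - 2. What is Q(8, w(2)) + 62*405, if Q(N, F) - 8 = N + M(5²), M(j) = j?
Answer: 25151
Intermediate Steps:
G(I) = 0
w(J) = J² (w(J) = (0 + J)² = J²)
Q(N, F) = 33 + N (Q(N, F) = 8 + (N + 5²) = 8 + (N + 25) = 8 + (25 + N) = 33 + N)
Q(8, w(2)) + 62*405 = (33 + 8) + 62*405 = 41 + 25110 = 25151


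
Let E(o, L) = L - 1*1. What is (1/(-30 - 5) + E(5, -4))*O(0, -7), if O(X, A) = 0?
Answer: 0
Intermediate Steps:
E(o, L) = -1 + L (E(o, L) = L - 1 = -1 + L)
(1/(-30 - 5) + E(5, -4))*O(0, -7) = (1/(-30 - 5) + (-1 - 4))*0 = (1/(-35) - 5)*0 = (-1/35 - 5)*0 = -176/35*0 = 0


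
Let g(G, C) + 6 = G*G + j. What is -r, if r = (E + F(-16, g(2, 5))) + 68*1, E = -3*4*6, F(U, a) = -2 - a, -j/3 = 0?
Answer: 4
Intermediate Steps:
j = 0 (j = -3*0 = 0)
g(G, C) = -6 + G² (g(G, C) = -6 + (G*G + 0) = -6 + (G² + 0) = -6 + G²)
E = -72 (E = -12*6 = -72)
r = -4 (r = (-72 + (-2 - (-6 + 2²))) + 68*1 = (-72 + (-2 - (-6 + 4))) + 68 = (-72 + (-2 - 1*(-2))) + 68 = (-72 + (-2 + 2)) + 68 = (-72 + 0) + 68 = -72 + 68 = -4)
-r = -1*(-4) = 4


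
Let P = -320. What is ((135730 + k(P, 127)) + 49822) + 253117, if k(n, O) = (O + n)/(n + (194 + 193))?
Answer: 29390630/67 ≈ 4.3867e+5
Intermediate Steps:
k(n, O) = (O + n)/(387 + n) (k(n, O) = (O + n)/(n + 387) = (O + n)/(387 + n))
((135730 + k(P, 127)) + 49822) + 253117 = ((135730 + (127 - 320)/(387 - 320)) + 49822) + 253117 = ((135730 - 193/67) + 49822) + 253117 = (9093717/67 + 49822) + 253117 = 12431791/67 + 253117 = 29390630/67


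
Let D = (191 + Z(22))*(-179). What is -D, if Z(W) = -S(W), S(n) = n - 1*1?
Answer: 30430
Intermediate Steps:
S(n) = -1 + n (S(n) = n - 1 = -1 + n)
Z(W) = 1 - W (Z(W) = -(-1 + W) = 1 - W)
D = -30430 (D = (191 + (1 - 1*22))*(-179) = (191 + (1 - 22))*(-179) = (191 - 21)*(-179) = 170*(-179) = -30430)
-D = -1*(-30430) = 30430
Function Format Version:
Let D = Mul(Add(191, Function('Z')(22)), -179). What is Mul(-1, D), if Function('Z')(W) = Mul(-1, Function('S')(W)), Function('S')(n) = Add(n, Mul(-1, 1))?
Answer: 30430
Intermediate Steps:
Function('S')(n) = Add(-1, n) (Function('S')(n) = Add(n, -1) = Add(-1, n))
Function('Z')(W) = Add(1, Mul(-1, W)) (Function('Z')(W) = Mul(-1, Add(-1, W)) = Add(1, Mul(-1, W)))
D = -30430 (D = Mul(Add(191, Add(1, Mul(-1, 22))), -179) = Mul(Add(191, Add(1, -22)), -179) = Mul(Add(191, -21), -179) = Mul(170, -179) = -30430)
Mul(-1, D) = Mul(-1, -30430) = 30430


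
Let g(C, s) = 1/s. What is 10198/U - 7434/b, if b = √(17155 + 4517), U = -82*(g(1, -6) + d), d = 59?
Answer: -30594/14473 - 177*√602/86 ≈ -52.612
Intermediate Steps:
U = -14473/3 (U = -82*(1/(-6) + 59) = -82*(-⅙ + 59) = -82*353/6 = -14473/3 ≈ -4824.3)
b = 6*√602 (b = √21672 = 6*√602 ≈ 147.21)
10198/U - 7434/b = 10198/(-14473/3) - 7434*√602/3612 = 10198*(-3/14473) - 177*√602/86 = -30594/14473 - 177*√602/86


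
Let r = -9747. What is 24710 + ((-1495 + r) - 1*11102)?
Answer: 2366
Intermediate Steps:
24710 + ((-1495 + r) - 1*11102) = 24710 + ((-1495 - 9747) - 1*11102) = 24710 + (-11242 - 11102) = 24710 - 22344 = 2366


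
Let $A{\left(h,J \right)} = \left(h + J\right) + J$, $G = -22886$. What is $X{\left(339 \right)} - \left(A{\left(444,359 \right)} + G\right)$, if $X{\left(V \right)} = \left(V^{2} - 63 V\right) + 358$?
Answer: $115646$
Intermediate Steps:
$A{\left(h,J \right)} = h + 2 J$ ($A{\left(h,J \right)} = \left(J + h\right) + J = h + 2 J$)
$X{\left(V \right)} = 358 + V^{2} - 63 V$
$X{\left(339 \right)} - \left(A{\left(444,359 \right)} + G\right) = \left(358 + 339^{2} - 21357\right) - \left(\left(444 + 2 \cdot 359\right) - 22886\right) = \left(358 + 114921 - 21357\right) - \left(\left(444 + 718\right) - 22886\right) = 93922 - \left(1162 - 22886\right) = 93922 - -21724 = 93922 + 21724 = 115646$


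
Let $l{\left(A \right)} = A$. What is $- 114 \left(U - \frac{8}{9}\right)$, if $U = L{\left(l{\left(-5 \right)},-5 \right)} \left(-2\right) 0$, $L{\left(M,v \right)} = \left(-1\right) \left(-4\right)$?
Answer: $\frac{304}{3} \approx 101.33$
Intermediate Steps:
$L{\left(M,v \right)} = 4$
$U = 0$ ($U = 4 \left(-2\right) 0 = \left(-8\right) 0 = 0$)
$- 114 \left(U - \frac{8}{9}\right) = - 114 \left(0 - \frac{8}{9}\right) = \left(-114\right) \left(- \frac{8}{9}\right) = \frac{304}{3}$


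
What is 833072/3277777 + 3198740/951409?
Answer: 11277348599428/3118506537793 ≈ 3.6163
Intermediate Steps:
833072/3277777 + 3198740/951409 = 11277348599428/3118506537793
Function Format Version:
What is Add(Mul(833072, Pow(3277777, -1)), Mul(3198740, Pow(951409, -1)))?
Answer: Rational(11277348599428, 3118506537793) ≈ 3.6163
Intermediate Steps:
Add(Mul(833072, Pow(3277777, -1)), Mul(3198740, Pow(951409, -1))) = Add(Mul(833072, Rational(1, 3277777)), Mul(3198740, Rational(1, 951409))) = Add(Rational(833072, 3277777), Rational(3198740, 951409)) = Rational(11277348599428, 3118506537793)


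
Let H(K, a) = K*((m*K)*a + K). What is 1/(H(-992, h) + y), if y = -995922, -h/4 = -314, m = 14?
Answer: 1/17303769518 ≈ 5.7791e-11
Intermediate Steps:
h = 1256 (h = -4*(-314) = 1256)
H(K, a) = K*(K + 14*K*a) (H(K, a) = K*((14*K)*a + K) = K*(14*K*a + K) = K*(K + 14*K*a))
1/(H(-992, h) + y) = 1/((-992)²*(1 + 14*1256) - 995922) = 1/(984064*(1 + 17584) - 995922) = 1/(984064*17585 - 995922) = 1/(17304765440 - 995922) = 1/17303769518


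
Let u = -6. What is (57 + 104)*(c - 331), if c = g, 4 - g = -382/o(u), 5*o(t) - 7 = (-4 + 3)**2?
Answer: -56833/4 ≈ -14208.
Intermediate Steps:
o(t) = 8/5 (o(t) = 7/5 + (-4 + 3)**2/5 = 7/5 + (1/5)*(-1)**2 = 7/5 + (1/5)*1 = 7/5 + 1/5 = 8/5)
g = 971/4 (g = 4 - (-382)/8/5 = 4 - (-382)*5/8 = 4 - 1*(-955/4) = 4 + 955/4 = 971/4 ≈ 242.75)
c = 971/4 ≈ 242.75
(57 + 104)*(c - 331) = (57 + 104)*(971/4 - 331) = 161*(-353/4) = -56833/4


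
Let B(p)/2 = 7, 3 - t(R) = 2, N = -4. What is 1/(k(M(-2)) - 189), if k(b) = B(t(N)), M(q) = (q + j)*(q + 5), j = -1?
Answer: -1/175 ≈ -0.0057143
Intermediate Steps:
M(q) = (-1 + q)*(5 + q) (M(q) = (q - 1)*(q + 5) = (-1 + q)*(5 + q))
t(R) = 1 (t(R) = 3 - 1*2 = 3 - 2 = 1)
B(p) = 14 (B(p) = 2*7 = 14)
k(b) = 14
1/(k(M(-2)) - 189) = 1/(14 - 189) = 1/(-175) = -1/175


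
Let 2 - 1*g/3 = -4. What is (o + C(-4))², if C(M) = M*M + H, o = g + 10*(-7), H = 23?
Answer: 169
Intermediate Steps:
g = 18 (g = 6 - 3*(-4) = 6 + 12 = 18)
o = -52 (o = 18 + 10*(-7) = 18 - 70 = -52)
C(M) = 23 + M² (C(M) = M*M + 23 = M² + 23 = 23 + M²)
(o + C(-4))² = (-52 + (23 + (-4)²))² = (-52 + (23 + 16))² = (-52 + 39)² = (-13)² = 169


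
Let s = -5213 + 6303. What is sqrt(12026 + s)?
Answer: 2*sqrt(3279) ≈ 114.53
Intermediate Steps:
s = 1090
sqrt(12026 + s) = sqrt(12026 + 1090) = sqrt(13116) = 2*sqrt(3279)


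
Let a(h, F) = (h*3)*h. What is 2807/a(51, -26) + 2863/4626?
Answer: 3925019/4010742 ≈ 0.97863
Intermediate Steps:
a(h, F) = 3*h² (a(h, F) = (3*h)*h = 3*h²)
2807/a(51, -26) + 2863/4626 = 2807/((3*51²)) + 2863/4626 = 2807/((3*2601)) + 2863*(1/4626) = 2807/7803 + 2863/4626 = 3925019/4010742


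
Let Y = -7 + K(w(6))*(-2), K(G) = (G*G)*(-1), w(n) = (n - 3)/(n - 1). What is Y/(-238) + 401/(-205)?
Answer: -470753/243950 ≈ -1.9297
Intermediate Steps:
w(n) = (-3 + n)/(-1 + n)
K(G) = -G² (K(G) = G²*(-1) = -G²)
Y = -157/25 (Y = -7 - ((-3 + 6)/(-1 + 6))²*(-2) = -7 - (3/5)²*(-2) = -7 - ((⅕)*3)²*(-2) = -7 - (⅗)²*(-2) = -7 - 1*9/25*(-2) = -7 - 9/25*(-2) = -7 + 18/25 = -157/25 ≈ -6.2800)
Y/(-238) + 401/(-205) = -157/25/(-238) + 401/(-205) = -157/25*(-1/238) + 401*(-1/205) = 157/5950 - 401/205 = -470753/243950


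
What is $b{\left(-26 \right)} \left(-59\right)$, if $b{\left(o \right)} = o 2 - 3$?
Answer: $3245$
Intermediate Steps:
$b{\left(o \right)} = -3 + 2 o$ ($b{\left(o \right)} = 2 o + \left(-3 + 0\right) = 2 o - 3 = -3 + 2 o$)
$b{\left(-26 \right)} \left(-59\right) = \left(-3 + 2 \left(-26\right)\right) \left(-59\right) = \left(-3 - 52\right) \left(-59\right) = \left(-55\right) \left(-59\right) = 3245$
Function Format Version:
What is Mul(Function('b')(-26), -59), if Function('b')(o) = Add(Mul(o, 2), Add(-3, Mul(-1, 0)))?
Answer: 3245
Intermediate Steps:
Function('b')(o) = Add(-3, Mul(2, o)) (Function('b')(o) = Add(Mul(2, o), Add(-3, 0)) = Add(Mul(2, o), -3) = Add(-3, Mul(2, o)))
Mul(Function('b')(-26), -59) = Mul(Add(-3, Mul(2, -26)), -59) = Mul(Add(-3, -52), -59) = Mul(-55, -59) = 3245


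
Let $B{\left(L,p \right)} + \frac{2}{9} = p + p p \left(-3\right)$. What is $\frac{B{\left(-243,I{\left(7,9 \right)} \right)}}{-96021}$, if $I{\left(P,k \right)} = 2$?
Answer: $\frac{92}{864189} \approx 0.00010646$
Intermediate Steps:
$B{\left(L,p \right)} = - \frac{2}{9} + p - 3 p^{2}$ ($B{\left(L,p \right)} = - \frac{2}{9} + \left(p + p p \left(-3\right)\right) = - \frac{2}{9} + \left(p + p^{2} \left(-3\right)\right) = - \frac{2}{9} - \left(- p + 3 p^{2}\right) = - \frac{2}{9} + p - 3 p^{2}$)
$\frac{B{\left(-243,I{\left(7,9 \right)} \right)}}{-96021} = \frac{- \frac{2}{9} + 2 - 3 \cdot 2^{2}}{-96021} = \left(- \frac{2}{9} + 2 - 12\right) \left(- \frac{1}{96021}\right) = \left(- \frac{92}{9}\right) \left(- \frac{1}{96021}\right) = \frac{92}{864189}$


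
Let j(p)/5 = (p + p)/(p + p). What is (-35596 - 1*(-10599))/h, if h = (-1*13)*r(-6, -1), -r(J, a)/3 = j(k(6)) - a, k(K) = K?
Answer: -24997/234 ≈ -106.82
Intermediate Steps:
j(p) = 5 (j(p) = 5*((p + p)/(p + p)) = 5*((2*p)/((2*p))) = 5*((2*p)*(1/(2*p))) = 5*1 = 5)
r(J, a) = -15 + 3*a (r(J, a) = -3*(5 - a) = -15 + 3*a)
h = 234 (h = (-1*13)*(-15 + 3*(-1)) = -13*(-15 - 3) = -13*(-18) = 234)
(-35596 - 1*(-10599))/h = (-35596 - 1*(-10599))/234 = (-35596 + 10599)*(1/234) = -24997*1/234 = -24997/234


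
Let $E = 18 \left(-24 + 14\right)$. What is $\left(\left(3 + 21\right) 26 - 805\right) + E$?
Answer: $-361$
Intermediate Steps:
$E = -180$ ($E = 18 \left(-10\right) = -180$)
$\left(\left(3 + 21\right) 26 - 805\right) + E = \left(\left(3 + 21\right) 26 - 805\right) - 180 = \left(24 \cdot 26 - 805\right) - 180 = \left(624 - 805\right) - 180 = -181 - 180 = -361$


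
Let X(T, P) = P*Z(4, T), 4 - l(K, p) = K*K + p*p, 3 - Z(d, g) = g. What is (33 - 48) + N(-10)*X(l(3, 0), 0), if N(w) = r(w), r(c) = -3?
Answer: -15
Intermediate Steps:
Z(d, g) = 3 - g
l(K, p) = 4 - K**2 - p**2 (l(K, p) = 4 - (K*K + p*p) = 4 - (K**2 + p**2) = 4 + (-K**2 - p**2) = 4 - K**2 - p**2)
X(T, P) = P*(3 - T)
N(w) = -3
(33 - 48) + N(-10)*X(l(3, 0), 0) = (33 - 48) - 0*(3 - (4 - 1*3**2 - 1*0**2)) = -15 - 0*(3 - (4 - 1*9 - 1*0)) = -15 - 0*(3 - (4 - 9 + 0)) = -15 - 0*(3 - 1*(-5)) = -15 - 0*(3 + 5) = -15 - 0*8 = -15 - 3*0 = -15 + 0 = -15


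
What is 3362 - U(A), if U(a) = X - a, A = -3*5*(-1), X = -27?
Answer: 3404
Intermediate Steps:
A = 15 (A = -15*(-1) = 15)
U(a) = -27 - a
3362 - U(A) = 3362 - (-27 - 1*15) = 3362 - (-27 - 15) = 3362 - 1*(-42) = 3362 + 42 = 3404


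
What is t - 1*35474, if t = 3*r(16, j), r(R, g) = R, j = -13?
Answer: -35426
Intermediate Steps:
t = 48 (t = 3*16 = 48)
t - 1*35474 = 48 - 1*35474 = 48 - 35474 = -35426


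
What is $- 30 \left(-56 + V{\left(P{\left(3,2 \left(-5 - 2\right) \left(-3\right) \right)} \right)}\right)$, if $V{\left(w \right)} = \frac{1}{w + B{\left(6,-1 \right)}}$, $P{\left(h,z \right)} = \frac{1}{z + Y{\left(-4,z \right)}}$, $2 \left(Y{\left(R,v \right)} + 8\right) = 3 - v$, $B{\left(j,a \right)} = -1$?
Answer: $\frac{15410}{9} \approx 1712.2$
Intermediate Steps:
$Y{\left(R,v \right)} = - \frac{13}{2} - \frac{v}{2}$ ($Y{\left(R,v \right)} = -8 + \frac{3 - v}{2} = -8 - \left(- \frac{3}{2} + \frac{v}{2}\right) = - \frac{13}{2} - \frac{v}{2}$)
$P{\left(h,z \right)} = \frac{1}{- \frac{13}{2} + \frac{z}{2}}$ ($P{\left(h,z \right)} = \frac{1}{z - \left(\frac{13}{2} + \frac{z}{2}\right)} = \frac{1}{- \frac{13}{2} + \frac{z}{2}}$)
$V{\left(w \right)} = \frac{1}{-1 + w}$ ($V{\left(w \right)} = \frac{1}{w - 1} = \frac{1}{-1 + w}$)
$- 30 \left(-56 + V{\left(P{\left(3,2 \left(-5 - 2\right) \left(-3\right) \right)} \right)}\right) = - 30 \left(-56 + \frac{1}{-1 + \frac{2}{-13 + 2 \left(-5 - 2\right) \left(-3\right)}}\right) = - 30 \left(-56 + \frac{1}{-1 + \frac{2}{-13 + 2 \left(-7\right) \left(-3\right)}}\right) = - 30 \left(-56 + \frac{1}{-1 + \frac{2}{-13 - -42}}\right) = - 30 \left(-56 + \frac{1}{-1 + \frac{2}{-13 + 42}}\right) = - 30 \left(-56 + \frac{1}{-1 + \frac{2}{29}}\right) = - 30 \left(-56 + \frac{1}{- \frac{27}{29}}\right) = - 30 \left(-56 - \frac{29}{27}\right) = \left(-30\right) \left(- \frac{1541}{27}\right) = \frac{15410}{9}$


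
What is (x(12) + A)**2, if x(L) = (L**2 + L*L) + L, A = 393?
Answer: 480249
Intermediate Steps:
x(L) = L + 2*L**2 (x(L) = (L**2 + L**2) + L = 2*L**2 + L = L + 2*L**2)
(x(12) + A)**2 = (12*(1 + 2*12) + 393)**2 = (12*(1 + 24) + 393)**2 = (12*25 + 393)**2 = (300 + 393)**2 = 693**2 = 480249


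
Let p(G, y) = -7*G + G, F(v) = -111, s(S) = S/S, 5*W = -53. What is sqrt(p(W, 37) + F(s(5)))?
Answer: I*sqrt(1185)/5 ≈ 6.8848*I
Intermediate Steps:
W = -53/5 (W = (1/5)*(-53) = -53/5 ≈ -10.600)
s(S) = 1
p(G, y) = -6*G
sqrt(p(W, 37) + F(s(5))) = sqrt(-6*(-53/5) - 111) = sqrt(318/5 - 111) = sqrt(-237/5) = I*sqrt(1185)/5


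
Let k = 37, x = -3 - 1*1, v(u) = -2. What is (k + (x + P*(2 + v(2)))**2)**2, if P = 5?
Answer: 2809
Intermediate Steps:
x = -4 (x = -3 - 1 = -4)
(k + (x + P*(2 + v(2)))**2)**2 = (37 + (-4 + 5*(2 - 2))**2)**2 = (37 + (-4 + 5*0)**2)**2 = (37 + (-4 + 0)**2)**2 = (37 + (-4)**2)**2 = (37 + 16)**2 = 53**2 = 2809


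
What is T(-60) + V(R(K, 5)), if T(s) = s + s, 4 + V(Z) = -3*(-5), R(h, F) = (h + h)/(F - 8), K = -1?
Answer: -109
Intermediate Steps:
R(h, F) = 2*h/(-8 + F) (R(h, F) = (2*h)/(-8 + F) = 2*h/(-8 + F))
V(Z) = 11 (V(Z) = -4 - 3*(-5) = -4 + 15 = 11)
T(s) = 2*s
T(-60) + V(R(K, 5)) = 2*(-60) + 11 = -120 + 11 = -109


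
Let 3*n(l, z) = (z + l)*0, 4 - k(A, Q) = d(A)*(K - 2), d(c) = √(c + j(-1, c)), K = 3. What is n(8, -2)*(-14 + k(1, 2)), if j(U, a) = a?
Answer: 0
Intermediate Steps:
d(c) = √2*√c (d(c) = √(c + c) = √(2*c) = √2*√c)
k(A, Q) = 4 - √2*√A (k(A, Q) = 4 - √2*√A*(3 - 2) = 4 - √2*√A)
n(l, z) = 0 (n(l, z) = ((z + l)*0)/3 = ((l + z)*0)/3 = (⅓)*0 = 0)
n(8, -2)*(-14 + k(1, 2)) = 0*(-14 + (4 - √2*√1)) = 0*(-14 + (4 - 1*√2*1)) = 0*(-14 + (4 - √2)) = 0*(-10 - √2) = 0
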